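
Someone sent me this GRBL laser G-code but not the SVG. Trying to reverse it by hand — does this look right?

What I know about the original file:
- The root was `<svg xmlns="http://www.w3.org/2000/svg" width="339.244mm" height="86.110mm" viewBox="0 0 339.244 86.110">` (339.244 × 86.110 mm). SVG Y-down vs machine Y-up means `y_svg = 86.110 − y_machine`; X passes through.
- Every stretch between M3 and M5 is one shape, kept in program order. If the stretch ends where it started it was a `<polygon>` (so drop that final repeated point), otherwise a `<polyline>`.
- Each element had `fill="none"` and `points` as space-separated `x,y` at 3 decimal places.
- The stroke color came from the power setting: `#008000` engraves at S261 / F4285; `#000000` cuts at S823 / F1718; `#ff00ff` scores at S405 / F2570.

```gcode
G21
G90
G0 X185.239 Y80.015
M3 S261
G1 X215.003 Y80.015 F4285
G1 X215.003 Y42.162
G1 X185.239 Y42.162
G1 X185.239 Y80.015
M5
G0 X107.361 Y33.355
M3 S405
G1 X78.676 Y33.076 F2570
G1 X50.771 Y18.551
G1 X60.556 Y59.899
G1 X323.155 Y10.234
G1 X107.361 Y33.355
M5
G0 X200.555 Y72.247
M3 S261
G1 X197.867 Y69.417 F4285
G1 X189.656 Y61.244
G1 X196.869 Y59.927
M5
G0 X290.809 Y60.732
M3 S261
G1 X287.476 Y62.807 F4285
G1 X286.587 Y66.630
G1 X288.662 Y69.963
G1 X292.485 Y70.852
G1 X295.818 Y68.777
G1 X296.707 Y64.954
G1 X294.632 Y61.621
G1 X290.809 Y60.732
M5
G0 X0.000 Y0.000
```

<svg xmlns="http://www.w3.org/2000/svg" width="339.244mm" height="86.110mm" viewBox="0 0 339.244 86.110">
  <polygon points="185.239,6.095 215.003,6.095 215.003,43.948 185.239,43.948" fill="none" stroke="#008000"/>
  <polygon points="107.361,52.755 78.676,53.034 50.771,67.559 60.556,26.211 323.155,75.876" fill="none" stroke="#ff00ff"/>
  <polyline points="200.555,13.863 197.867,16.693 189.656,24.866 196.869,26.183" fill="none" stroke="#008000"/>
  <polygon points="290.809,25.378 287.476,23.303 286.587,19.480 288.662,16.147 292.485,15.258 295.818,17.333 296.707,21.156 294.632,24.489" fill="none" stroke="#008000"/>
</svg>

y_svg = 86.110 − y_m.

[1] S261→`#008000` (engrave); closed run; points: 185.239,6.095 215.003,6.095 215.003,43.948 185.239,43.948

[2] S405→`#ff00ff` (score); closed run; points: 107.361,52.755 78.676,53.034 50.771,67.559 60.556,26.211 323.155,75.876

[3] S261→`#008000` (engrave); open run; points: 200.555,13.863 197.867,16.693 189.656,24.866 196.869,26.183

[4] S261→`#008000` (engrave); closed run; points: 290.809,25.378 287.476,23.303 286.587,19.480 288.662,16.147 292.485,15.258 295.818,17.333 296.707,21.156 294.632,24.489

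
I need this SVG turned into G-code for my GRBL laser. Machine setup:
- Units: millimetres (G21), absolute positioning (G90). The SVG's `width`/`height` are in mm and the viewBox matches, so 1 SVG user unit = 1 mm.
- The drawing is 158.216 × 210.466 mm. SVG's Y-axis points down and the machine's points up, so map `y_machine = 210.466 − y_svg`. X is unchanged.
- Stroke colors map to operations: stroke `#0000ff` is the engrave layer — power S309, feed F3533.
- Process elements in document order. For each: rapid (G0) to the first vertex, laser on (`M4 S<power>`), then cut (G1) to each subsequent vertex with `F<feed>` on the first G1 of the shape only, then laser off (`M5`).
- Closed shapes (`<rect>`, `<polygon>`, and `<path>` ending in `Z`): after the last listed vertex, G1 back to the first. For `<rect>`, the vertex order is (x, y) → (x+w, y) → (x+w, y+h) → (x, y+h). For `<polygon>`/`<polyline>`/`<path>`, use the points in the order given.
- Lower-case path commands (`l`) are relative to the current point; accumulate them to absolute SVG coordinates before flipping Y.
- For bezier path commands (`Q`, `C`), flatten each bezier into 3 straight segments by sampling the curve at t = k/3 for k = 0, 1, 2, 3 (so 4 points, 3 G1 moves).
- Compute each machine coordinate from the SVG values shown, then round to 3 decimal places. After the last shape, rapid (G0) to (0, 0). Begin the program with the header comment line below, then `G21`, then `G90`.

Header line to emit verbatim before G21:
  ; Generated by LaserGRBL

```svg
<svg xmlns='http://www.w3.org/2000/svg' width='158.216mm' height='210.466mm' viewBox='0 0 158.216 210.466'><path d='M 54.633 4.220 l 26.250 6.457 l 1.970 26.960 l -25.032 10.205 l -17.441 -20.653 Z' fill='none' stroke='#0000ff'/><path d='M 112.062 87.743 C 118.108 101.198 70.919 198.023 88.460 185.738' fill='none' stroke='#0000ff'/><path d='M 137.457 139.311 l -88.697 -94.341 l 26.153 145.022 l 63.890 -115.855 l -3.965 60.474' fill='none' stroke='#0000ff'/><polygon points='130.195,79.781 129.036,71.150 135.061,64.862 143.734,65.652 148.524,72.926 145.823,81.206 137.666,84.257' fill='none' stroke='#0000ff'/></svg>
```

; Generated by LaserGRBL
G21
G90
G0 X54.633 Y206.246
M4 S309
G1 X80.883 Y199.789 F3533
G1 X82.853 Y172.829
G1 X57.821 Y162.624
G1 X40.380 Y183.277
G1 X54.633 Y206.246
M5
G0 X112.062 Y122.723
M4 S309
G1 X104.732 Y88.607 F3533
G1 X88.127 Y41.684
G1 X88.460 Y24.728
M5
G0 X137.457 Y71.155
M4 S309
G1 X48.760 Y165.496 F3533
G1 X74.913 Y20.474
G1 X138.803 Y136.329
G1 X134.838 Y75.855
M5
G0 X130.195 Y130.685
M4 S309
G1 X129.036 Y139.316 F3533
G1 X135.061 Y145.604
G1 X143.734 Y144.814
G1 X148.524 Y137.540
G1 X145.823 Y129.260
G1 X137.666 Y126.209
G1 X130.195 Y130.685
M5
G0 X0.000 Y0.000

Since the viewBox matches the mm dimensions, user units are millimetres directly. The only transform is the Y-flip y_m = 210.466 − y_svg.

Shape 1 is a regular polygon drawn with `<path>`. Its stroke #0000ff means engrave at S309, F3533. After flipping Y the toolpath is (54.633,206.246) → (80.883,199.789) → (82.853,172.829) → (57.821,162.624) → (40.380,183.277) → (54.633,206.246), returning to the start.

Shape 2 is a cubic bezier drawn with `<path>`. Its stroke #0000ff means engrave at S309, F3533. After flipping Y the toolpath is (112.062,122.723) → (104.732,88.607) → (88.127,41.684) → (88.460,24.728).

Shape 3 is a open polyline drawn with `<path>`. Its stroke #0000ff means engrave at S309, F3533. After flipping Y the toolpath is (137.457,71.155) → (48.760,165.496) → (74.913,20.474) → (138.803,136.329) → (134.838,75.855).

Shape 4 is a regular polygon drawn with `<polygon>`. Its stroke #0000ff means engrave at S309, F3533. After flipping Y the toolpath is (130.195,130.685) → (129.036,139.316) → (135.061,145.604) → (143.734,144.814) → (148.524,137.540) → (145.823,129.260) → (137.666,126.209) → (130.195,130.685), returning to the start.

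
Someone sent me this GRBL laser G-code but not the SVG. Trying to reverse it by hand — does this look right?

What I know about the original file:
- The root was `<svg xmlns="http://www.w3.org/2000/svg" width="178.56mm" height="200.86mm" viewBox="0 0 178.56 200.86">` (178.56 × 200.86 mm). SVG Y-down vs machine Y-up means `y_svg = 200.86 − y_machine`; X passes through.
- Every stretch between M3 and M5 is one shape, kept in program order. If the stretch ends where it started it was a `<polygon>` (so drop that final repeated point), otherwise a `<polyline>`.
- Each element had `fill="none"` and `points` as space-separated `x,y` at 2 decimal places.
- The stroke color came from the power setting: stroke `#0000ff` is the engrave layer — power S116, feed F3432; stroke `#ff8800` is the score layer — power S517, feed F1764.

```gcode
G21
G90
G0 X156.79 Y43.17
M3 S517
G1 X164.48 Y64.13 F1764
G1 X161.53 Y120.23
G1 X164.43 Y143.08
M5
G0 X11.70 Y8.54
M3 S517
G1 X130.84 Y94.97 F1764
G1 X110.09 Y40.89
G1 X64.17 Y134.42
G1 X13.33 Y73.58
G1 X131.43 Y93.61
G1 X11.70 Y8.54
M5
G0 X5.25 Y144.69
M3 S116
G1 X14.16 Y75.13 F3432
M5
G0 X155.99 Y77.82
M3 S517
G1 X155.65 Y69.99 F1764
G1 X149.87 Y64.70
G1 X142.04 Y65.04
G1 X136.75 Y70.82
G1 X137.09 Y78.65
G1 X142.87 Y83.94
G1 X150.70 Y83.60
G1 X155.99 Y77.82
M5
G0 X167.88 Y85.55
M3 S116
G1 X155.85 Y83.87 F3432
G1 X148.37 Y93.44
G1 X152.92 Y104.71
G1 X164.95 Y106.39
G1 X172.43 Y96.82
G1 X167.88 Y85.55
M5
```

<svg xmlns="http://www.w3.org/2000/svg" width="178.56mm" height="200.86mm" viewBox="0 0 178.56 200.86">
  <polyline points="156.79,157.69 164.48,136.73 161.53,80.63 164.43,57.78" fill="none" stroke="#ff8800"/>
  <polygon points="11.70,192.32 130.84,105.89 110.09,159.97 64.17,66.44 13.33,127.28 131.43,107.25" fill="none" stroke="#ff8800"/>
  <polyline points="5.25,56.17 14.16,125.73" fill="none" stroke="#0000ff"/>
  <polygon points="155.99,123.04 155.65,130.87 149.87,136.16 142.04,135.82 136.75,130.04 137.09,122.21 142.87,116.92 150.70,117.26" fill="none" stroke="#ff8800"/>
  <polygon points="167.88,115.31 155.85,116.99 148.37,107.42 152.92,96.15 164.95,94.47 172.43,104.04" fill="none" stroke="#0000ff"/>
</svg>

y_svg = 200.86 − y_m.

[1] S517→`#ff8800` (score); open run; points: 156.79,157.69 164.48,136.73 161.53,80.63 164.43,57.78

[2] S517→`#ff8800` (score); closed run; points: 11.70,192.32 130.84,105.89 110.09,159.97 64.17,66.44 13.33,127.28 131.43,107.25

[3] S116→`#0000ff` (engrave); open run; points: 5.25,56.17 14.16,125.73

[4] S517→`#ff8800` (score); closed run; points: 155.99,123.04 155.65,130.87 149.87,136.16 142.04,135.82 136.75,130.04 137.09,122.21 142.87,116.92 150.70,117.26

[5] S116→`#0000ff` (engrave); closed run; points: 167.88,115.31 155.85,116.99 148.37,107.42 152.92,96.15 164.95,94.47 172.43,104.04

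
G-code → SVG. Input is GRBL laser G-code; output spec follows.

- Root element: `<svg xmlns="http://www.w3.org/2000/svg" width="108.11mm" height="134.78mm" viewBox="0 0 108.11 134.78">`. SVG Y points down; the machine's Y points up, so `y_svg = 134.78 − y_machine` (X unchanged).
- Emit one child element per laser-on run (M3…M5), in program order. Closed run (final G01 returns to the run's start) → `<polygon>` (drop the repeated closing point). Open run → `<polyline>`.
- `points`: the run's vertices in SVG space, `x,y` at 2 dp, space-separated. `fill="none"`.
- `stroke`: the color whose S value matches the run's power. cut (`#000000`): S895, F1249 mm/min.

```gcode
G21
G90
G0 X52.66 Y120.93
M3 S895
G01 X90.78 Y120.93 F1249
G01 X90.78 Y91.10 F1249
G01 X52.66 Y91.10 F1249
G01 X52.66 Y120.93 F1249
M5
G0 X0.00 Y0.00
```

y_svg = 134.78 − y_m. Every run uses S895, so all elements get stroke `#000000` (cut).

[1] closed run; points: 52.66,13.85 90.78,13.85 90.78,43.68 52.66,43.68

<svg xmlns="http://www.w3.org/2000/svg" width="108.11mm" height="134.78mm" viewBox="0 0 108.11 134.78">
  <polygon points="52.66,13.85 90.78,13.85 90.78,43.68 52.66,43.68" fill="none" stroke="#000000"/>
</svg>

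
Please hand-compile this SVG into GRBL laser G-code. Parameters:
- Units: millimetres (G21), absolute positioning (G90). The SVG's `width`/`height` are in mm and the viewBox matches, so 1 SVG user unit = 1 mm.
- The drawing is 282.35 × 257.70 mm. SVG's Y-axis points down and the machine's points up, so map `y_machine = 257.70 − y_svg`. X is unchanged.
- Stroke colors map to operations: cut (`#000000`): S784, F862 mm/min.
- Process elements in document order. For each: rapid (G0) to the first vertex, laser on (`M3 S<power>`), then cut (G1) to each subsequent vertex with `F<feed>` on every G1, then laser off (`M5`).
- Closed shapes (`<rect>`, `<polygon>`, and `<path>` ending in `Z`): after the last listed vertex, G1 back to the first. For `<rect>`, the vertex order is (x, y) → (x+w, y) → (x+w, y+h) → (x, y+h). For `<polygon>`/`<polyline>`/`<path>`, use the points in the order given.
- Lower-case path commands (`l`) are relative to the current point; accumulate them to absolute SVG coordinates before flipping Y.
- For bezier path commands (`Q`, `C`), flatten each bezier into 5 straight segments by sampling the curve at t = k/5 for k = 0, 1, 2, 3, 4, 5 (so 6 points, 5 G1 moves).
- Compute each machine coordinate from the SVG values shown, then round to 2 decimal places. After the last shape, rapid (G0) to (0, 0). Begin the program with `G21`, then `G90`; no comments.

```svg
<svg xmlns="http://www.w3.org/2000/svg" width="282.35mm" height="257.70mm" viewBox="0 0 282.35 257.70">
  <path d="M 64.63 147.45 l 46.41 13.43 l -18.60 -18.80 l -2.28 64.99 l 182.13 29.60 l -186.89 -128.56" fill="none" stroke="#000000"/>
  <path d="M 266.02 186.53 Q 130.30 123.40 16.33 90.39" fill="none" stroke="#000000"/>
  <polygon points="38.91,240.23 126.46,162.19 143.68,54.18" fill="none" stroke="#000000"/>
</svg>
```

G21
G90
G0 X64.63 Y110.25
M3 S784
G1 X111.04 Y96.82 F862
G1 X92.44 Y115.62 F862
G1 X90.16 Y50.63 F862
G1 X272.29 Y21.03 F862
G1 X85.40 Y149.59 F862
M5
G0 X266.02 Y71.17
M3 S784
G1 X212.60 Y95.22 F862
G1 X160.92 Y116.85 F862
G1 X110.99 Y136.08 F862
G1 X62.79 Y152.90 F862
G1 X16.33 Y167.31 F862
M5
G0 X38.91 Y17.47
M3 S784
G1 X126.46 Y95.51 F862
G1 X143.68 Y203.52 F862
G1 X38.91 Y17.47 F862
M5
G0 X0.00 Y0.00

Since the viewBox matches the mm dimensions, user units are millimetres directly. The only transform is the Y-flip y_m = 257.70 − y_svg.

Shape 1 is a open polyline drawn with `<path>`. Its stroke #000000 means cut at S784, F862. After flipping Y the toolpath is (64.63,110.25) → (111.04,96.82) → (92.44,115.62) → (90.16,50.63) → (272.29,21.03) → (85.40,149.59).

Shape 2 is a quadratic bezier drawn with `<path>`. Its stroke #000000 means cut at S784, F862. After flipping Y the toolpath is (266.02,71.17) → (212.60,95.22) → (160.92,116.85) → (110.99,136.08) → (62.79,152.90) → (16.33,167.31).

Shape 3 is a closed polygon drawn with `<polygon>`. Its stroke #000000 means cut at S784, F862. After flipping Y the toolpath is (38.91,17.47) → (126.46,95.51) → (143.68,203.52) → (38.91,17.47), returning to the start.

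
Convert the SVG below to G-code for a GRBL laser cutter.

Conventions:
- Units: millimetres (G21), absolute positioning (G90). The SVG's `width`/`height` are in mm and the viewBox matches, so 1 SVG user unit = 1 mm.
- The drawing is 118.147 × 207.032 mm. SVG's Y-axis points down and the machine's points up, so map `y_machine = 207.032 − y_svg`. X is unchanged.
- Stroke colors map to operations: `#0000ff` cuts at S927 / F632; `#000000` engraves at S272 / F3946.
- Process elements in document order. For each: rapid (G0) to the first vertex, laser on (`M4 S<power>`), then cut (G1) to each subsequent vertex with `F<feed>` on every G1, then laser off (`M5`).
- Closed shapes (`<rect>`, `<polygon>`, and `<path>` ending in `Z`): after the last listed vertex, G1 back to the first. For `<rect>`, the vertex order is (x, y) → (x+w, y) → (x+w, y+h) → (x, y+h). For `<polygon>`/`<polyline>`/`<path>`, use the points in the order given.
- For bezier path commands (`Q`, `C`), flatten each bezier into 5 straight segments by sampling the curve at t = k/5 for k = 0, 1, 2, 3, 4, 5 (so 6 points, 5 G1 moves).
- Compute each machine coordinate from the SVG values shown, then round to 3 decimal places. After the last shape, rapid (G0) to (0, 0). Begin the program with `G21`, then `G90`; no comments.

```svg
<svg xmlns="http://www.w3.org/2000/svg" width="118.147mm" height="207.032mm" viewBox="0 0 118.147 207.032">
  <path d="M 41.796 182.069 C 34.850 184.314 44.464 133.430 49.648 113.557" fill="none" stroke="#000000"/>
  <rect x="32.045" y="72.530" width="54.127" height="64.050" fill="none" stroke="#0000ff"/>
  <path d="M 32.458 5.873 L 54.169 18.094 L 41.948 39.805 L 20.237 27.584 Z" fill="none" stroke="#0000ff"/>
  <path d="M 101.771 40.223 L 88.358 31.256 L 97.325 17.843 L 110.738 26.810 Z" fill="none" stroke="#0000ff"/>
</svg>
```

viewBox `0 0 118.147 207.032` with mm width/height → 1 unit = 1 mm. Flip: y_m = 207.032 − y_svg.

**Shape 1** — `<path>` cubic bezier, stroke `#000000` → engrave (S272, F3946). Control points (SVG): P0=(41.796,182.069), P1=(34.850,184.314), P2=(44.464,133.430), P3=(49.648,113.557); sampled at t=k/5. Machine vertices: (41.796,24.963) → (39.448,29.318) → (40.066,42.386) → (42.644,60.127) → (46.174,78.503) → (49.648,93.475). Open path.

**Shape 2** — `<rect>` rectangle, stroke `#0000ff` → cut (S927, F632). Machine vertices: (32.045,134.502) → (86.172,134.502) → (86.172,70.452) → (32.045,70.452) → (32.045,134.502). Closed: final G1 returns to the first vertex.

**Shape 3** — `<path>` regular polygon, stroke `#0000ff` → cut (S927, F632). Machine vertices: (32.458,201.159) → (54.169,188.938) → (41.948,167.227) → (20.237,179.448) → (32.458,201.159). Closed: final G1 returns to the first vertex.

**Shape 4** — `<path>` regular polygon, stroke `#0000ff` → cut (S927, F632). Machine vertices: (101.771,166.809) → (88.358,175.776) → (97.325,189.189) → (110.738,180.222) → (101.771,166.809). Closed: final G1 returns to the first vertex.

G21
G90
G0 X41.796 Y24.963
M4 S272
G1 X39.448 Y29.318 F3946
G1 X40.066 Y42.386 F3946
G1 X42.644 Y60.127 F3946
G1 X46.174 Y78.503 F3946
G1 X49.648 Y93.475 F3946
M5
G0 X32.045 Y134.502
M4 S927
G1 X86.172 Y134.502 F632
G1 X86.172 Y70.452 F632
G1 X32.045 Y70.452 F632
G1 X32.045 Y134.502 F632
M5
G0 X32.458 Y201.159
M4 S927
G1 X54.169 Y188.938 F632
G1 X41.948 Y167.227 F632
G1 X20.237 Y179.448 F632
G1 X32.458 Y201.159 F632
M5
G0 X101.771 Y166.809
M4 S927
G1 X88.358 Y175.776 F632
G1 X97.325 Y189.189 F632
G1 X110.738 Y180.222 F632
G1 X101.771 Y166.809 F632
M5
G0 X0.000 Y0.000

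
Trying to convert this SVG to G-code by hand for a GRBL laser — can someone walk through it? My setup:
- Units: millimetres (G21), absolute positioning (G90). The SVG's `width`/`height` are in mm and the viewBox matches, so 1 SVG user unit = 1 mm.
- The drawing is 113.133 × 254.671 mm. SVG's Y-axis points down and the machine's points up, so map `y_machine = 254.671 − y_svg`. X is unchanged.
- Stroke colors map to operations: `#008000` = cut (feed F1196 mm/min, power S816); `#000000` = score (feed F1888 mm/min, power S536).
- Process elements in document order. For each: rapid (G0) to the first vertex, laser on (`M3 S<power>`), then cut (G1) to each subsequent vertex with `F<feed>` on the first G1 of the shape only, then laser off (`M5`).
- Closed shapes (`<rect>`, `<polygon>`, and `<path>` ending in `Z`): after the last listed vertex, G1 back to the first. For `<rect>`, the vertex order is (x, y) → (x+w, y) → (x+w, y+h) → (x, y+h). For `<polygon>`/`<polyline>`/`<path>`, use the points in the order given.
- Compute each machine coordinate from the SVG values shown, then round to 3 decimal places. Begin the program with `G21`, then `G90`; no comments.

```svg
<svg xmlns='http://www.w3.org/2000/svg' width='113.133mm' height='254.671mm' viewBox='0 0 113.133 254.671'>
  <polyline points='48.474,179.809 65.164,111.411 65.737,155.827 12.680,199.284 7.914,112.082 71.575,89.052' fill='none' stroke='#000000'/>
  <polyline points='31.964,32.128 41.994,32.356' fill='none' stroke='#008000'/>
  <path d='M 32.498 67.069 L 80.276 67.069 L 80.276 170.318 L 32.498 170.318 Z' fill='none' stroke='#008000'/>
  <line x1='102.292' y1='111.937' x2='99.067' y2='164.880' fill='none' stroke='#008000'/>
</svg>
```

G21
G90
G0 X48.474 Y74.862
M3 S536
G1 X65.164 Y143.260 F1888
G1 X65.737 Y98.844
G1 X12.680 Y55.387
G1 X7.914 Y142.589
G1 X71.575 Y165.619
M5
G0 X31.964 Y222.543
M3 S816
G1 X41.994 Y222.315 F1196
M5
G0 X32.498 Y187.602
M3 S816
G1 X80.276 Y187.602 F1196
G1 X80.276 Y84.353
G1 X32.498 Y84.353
G1 X32.498 Y187.602
M5
G0 X102.292 Y142.734
M3 S816
G1 X99.067 Y89.791 F1196
M5

Since the viewBox matches the mm dimensions, user units are millimetres directly. The only transform is the Y-flip y_m = 254.671 − y_svg.

Shape 1 is a open polyline drawn with `<polyline>`. Its stroke #000000 means score at S536, F1888. After flipping Y the toolpath is (48.474,74.862) → (65.164,143.260) → (65.737,98.844) → (12.680,55.387) → (7.914,142.589) → (71.575,165.619).

Shape 2 is a line segment drawn with `<polyline>`. Its stroke #008000 means cut at S816, F1196. After flipping Y the toolpath is (31.964,222.543) → (41.994,222.315).

Shape 3 is a rectangle drawn with `<path>`. Its stroke #008000 means cut at S816, F1196. After flipping Y the toolpath is (32.498,187.602) → (80.276,187.602) → (80.276,84.353) → (32.498,84.353) → (32.498,187.602), returning to the start.

Shape 4 is a line segment drawn with `<line>`. Its stroke #008000 means cut at S816, F1196. After flipping Y the toolpath is (102.292,142.734) → (99.067,89.791).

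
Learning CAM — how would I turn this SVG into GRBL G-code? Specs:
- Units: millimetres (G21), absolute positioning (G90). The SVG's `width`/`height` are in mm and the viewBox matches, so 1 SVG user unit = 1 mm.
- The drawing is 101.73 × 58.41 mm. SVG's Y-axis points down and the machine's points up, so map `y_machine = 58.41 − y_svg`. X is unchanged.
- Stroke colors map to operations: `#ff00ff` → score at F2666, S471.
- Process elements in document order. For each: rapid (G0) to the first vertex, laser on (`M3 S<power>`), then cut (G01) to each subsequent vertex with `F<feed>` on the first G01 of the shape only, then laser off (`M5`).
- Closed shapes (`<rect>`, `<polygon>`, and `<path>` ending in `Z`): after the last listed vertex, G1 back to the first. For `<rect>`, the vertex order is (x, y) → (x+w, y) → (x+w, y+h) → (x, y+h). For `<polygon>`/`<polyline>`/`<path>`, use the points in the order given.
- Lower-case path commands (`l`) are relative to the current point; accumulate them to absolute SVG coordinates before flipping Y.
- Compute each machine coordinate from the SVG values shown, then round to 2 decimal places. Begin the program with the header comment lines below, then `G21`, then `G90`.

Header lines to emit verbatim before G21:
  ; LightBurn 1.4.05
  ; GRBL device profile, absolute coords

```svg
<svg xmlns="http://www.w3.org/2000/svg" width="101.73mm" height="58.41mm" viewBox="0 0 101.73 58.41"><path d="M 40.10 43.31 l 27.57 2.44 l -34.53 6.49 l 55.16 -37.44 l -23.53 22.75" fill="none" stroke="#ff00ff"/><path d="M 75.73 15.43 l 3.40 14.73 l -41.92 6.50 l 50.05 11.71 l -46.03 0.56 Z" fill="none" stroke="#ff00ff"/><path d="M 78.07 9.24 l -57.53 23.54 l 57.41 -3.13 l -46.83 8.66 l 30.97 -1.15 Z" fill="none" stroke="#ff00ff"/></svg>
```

; LightBurn 1.4.05
; GRBL device profile, absolute coords
G21
G90
G0 X40.10 Y15.10
M3 S471
G01 X67.67 Y12.66 F2666
G01 X33.14 Y6.17
G01 X88.30 Y43.61
G01 X64.77 Y20.86
M5
G0 X75.73 Y42.98
M3 S471
G01 X79.13 Y28.25 F2666
G01 X37.21 Y21.75
G01 X87.26 Y10.04
G01 X41.23 Y9.48
G01 X75.73 Y42.98
M5
G0 X78.07 Y49.17
M3 S471
G01 X20.54 Y25.63 F2666
G01 X77.95 Y28.76
G01 X31.12 Y20.10
G01 X62.09 Y21.25
G01 X78.07 Y49.17
M5

1 u = 1 mm; y_m = 58.41 − y.

[1] `<path>` open polyline, #ff00ff→score S471 F2666: (40.10,15.10) → (67.67,12.66) → (33.14,6.17) → (88.30,43.61) → (64.77,20.86)

[2] `<path>` closed polygon, #ff00ff→score S471 F2666: (75.73,42.98) → (79.13,28.25) → (37.21,21.75) → (87.26,10.04) → (41.23,9.48) → (75.73,42.98) (closed)

[3] `<path>` closed polygon, #ff00ff→score S471 F2666: (78.07,49.17) → (20.54,25.63) → (77.95,28.76) → (31.12,20.10) → (62.09,21.25) → (78.07,49.17) (closed)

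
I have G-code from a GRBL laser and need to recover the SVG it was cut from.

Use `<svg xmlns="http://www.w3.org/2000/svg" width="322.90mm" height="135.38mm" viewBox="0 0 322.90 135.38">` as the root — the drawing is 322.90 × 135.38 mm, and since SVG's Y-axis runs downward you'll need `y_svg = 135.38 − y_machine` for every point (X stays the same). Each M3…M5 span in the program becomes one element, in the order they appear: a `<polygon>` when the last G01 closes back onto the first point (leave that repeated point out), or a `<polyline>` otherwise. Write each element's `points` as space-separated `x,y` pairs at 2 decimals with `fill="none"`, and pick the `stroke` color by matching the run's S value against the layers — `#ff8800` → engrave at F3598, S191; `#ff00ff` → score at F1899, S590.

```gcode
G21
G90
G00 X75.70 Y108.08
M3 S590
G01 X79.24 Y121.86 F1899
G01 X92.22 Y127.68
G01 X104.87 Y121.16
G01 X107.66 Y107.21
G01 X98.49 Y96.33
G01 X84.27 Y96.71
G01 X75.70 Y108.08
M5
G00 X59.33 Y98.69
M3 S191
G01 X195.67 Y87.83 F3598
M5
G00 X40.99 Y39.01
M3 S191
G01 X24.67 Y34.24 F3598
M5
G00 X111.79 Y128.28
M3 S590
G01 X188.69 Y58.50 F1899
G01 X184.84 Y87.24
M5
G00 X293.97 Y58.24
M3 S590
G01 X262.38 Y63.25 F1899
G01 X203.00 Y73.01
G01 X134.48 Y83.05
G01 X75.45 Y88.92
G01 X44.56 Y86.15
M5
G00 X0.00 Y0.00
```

<svg xmlns="http://www.w3.org/2000/svg" width="322.90mm" height="135.38mm" viewBox="0 0 322.90 135.38">
  <polygon points="75.70,27.30 79.24,13.52 92.22,7.70 104.87,14.22 107.66,28.17 98.49,39.05 84.27,38.67" fill="none" stroke="#ff00ff"/>
  <polyline points="59.33,36.69 195.67,47.55" fill="none" stroke="#ff8800"/>
  <polyline points="40.99,96.37 24.67,101.14" fill="none" stroke="#ff8800"/>
  <polyline points="111.79,7.10 188.69,76.88 184.84,48.14" fill="none" stroke="#ff00ff"/>
  <polyline points="293.97,77.14 262.38,72.13 203.00,62.37 134.48,52.33 75.45,46.46 44.56,49.23" fill="none" stroke="#ff00ff"/>
</svg>

Each laser-on run becomes one SVG element. Flip Y back into SVG space with y_svg = 135.38 − y_machine.

Run 1: power S590 maps to stroke `#ff00ff` (score). The run returns to its start, so emit a `<polygon>` with points (Y-flipped): 75.70,27.30 79.24,13.52 92.22,7.70 104.87,14.22 107.66,28.17 98.49,39.05 84.27,38.67.

Run 2: S191 ⇒ engrave layer `#ff8800`. The run is open, so emit a `<polyline>` with points (Y-flipped): 59.33,36.69 195.67,47.55.

Run 3: power S191 maps to stroke `#ff8800` (engrave). The run is open, so emit a `<polyline>` with points (Y-flipped): 40.99,96.37 24.67,101.14.

Run 4: power S590 maps to stroke `#ff00ff` (score). The run is open, so emit a `<polyline>` with points (Y-flipped): 111.79,7.10 188.69,76.88 184.84,48.14.

Run 5: S590 ⇒ score layer `#ff00ff`. The run is open, so emit a `<polyline>` with points (Y-flipped): 293.97,77.14 262.38,72.13 203.00,62.37 134.48,52.33 75.45,46.46 44.56,49.23.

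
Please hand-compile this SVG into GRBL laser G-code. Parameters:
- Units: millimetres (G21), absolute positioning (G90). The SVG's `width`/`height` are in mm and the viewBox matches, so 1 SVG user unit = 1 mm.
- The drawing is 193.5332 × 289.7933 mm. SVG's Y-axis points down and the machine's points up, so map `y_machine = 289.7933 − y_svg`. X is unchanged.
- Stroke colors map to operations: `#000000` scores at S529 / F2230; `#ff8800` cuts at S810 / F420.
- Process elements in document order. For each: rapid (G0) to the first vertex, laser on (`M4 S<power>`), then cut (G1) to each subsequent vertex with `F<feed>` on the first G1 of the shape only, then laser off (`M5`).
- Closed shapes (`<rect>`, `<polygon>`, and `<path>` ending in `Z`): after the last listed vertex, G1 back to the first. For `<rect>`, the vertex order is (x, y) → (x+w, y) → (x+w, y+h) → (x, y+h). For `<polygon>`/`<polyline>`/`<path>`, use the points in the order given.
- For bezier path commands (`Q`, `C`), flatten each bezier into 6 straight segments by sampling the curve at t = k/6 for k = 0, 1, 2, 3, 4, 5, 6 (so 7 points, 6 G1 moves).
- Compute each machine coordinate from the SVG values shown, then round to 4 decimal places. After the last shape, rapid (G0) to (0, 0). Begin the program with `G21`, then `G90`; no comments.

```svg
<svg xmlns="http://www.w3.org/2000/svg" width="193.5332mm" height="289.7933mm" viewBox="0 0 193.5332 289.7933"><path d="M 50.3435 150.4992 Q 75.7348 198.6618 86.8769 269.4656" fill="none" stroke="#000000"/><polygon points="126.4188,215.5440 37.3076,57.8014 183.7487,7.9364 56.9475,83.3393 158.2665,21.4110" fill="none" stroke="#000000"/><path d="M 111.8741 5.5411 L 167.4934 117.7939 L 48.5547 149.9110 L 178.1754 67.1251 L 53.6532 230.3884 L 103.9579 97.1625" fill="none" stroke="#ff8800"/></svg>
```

viewBox `0 0 193.5332 289.7933` with mm width/height → 1 unit = 1 mm. Flip: y_m = 289.7933 − y_svg.

**Shape 1** — `<path>` quadratic bezier, stroke `#000000` → score (S529, F2230). Control points (SVG): P0=(50.3435,150.4992), P1=(75.7348,198.6618), P2=(86.8769,269.4656); sampled at t=k/6. Machine vertices: (50.3435,139.2941) → (58.4115,122.6110) → (65.6878,104.6700) → (72.1725,85.4712) → (77.8656,65.0145) → (82.7671,43.3000) → (86.8769,20.3277). Open path.

**Shape 2** — `<polygon>` closed polygon, stroke `#000000` → score (S529, F2230). Machine vertices: (126.4188,74.2493) → (37.3076,231.9919) → (183.7487,281.8569) → (56.9475,206.4540) → (158.2665,268.3823) → (126.4188,74.2493). Closed: final G1 returns to the first vertex.

**Shape 3** — `<path>` open polyline, stroke `#ff8800` → cut (S810, F420). Machine vertices: (111.8741,284.2522) → (167.4934,171.9994) → (48.5547,139.8823) → (178.1754,222.6682) → (53.6532,59.4049) → (103.9579,192.6308). Open path.

G21
G90
G0 X50.3435 Y139.2941
M4 S529
G1 X58.4115 Y122.6110 F2230
G1 X65.6878 Y104.6700
G1 X72.1725 Y85.4712
G1 X77.8656 Y65.0145
G1 X82.7671 Y43.3000
G1 X86.8769 Y20.3277
M5
G0 X126.4188 Y74.2493
M4 S529
G1 X37.3076 Y231.9919 F2230
G1 X183.7487 Y281.8569
G1 X56.9475 Y206.4540
G1 X158.2665 Y268.3823
G1 X126.4188 Y74.2493
M5
G0 X111.8741 Y284.2522
M4 S810
G1 X167.4934 Y171.9994 F420
G1 X48.5547 Y139.8823
G1 X178.1754 Y222.6682
G1 X53.6532 Y59.4049
G1 X103.9579 Y192.6308
M5
G0 X0.0000 Y0.0000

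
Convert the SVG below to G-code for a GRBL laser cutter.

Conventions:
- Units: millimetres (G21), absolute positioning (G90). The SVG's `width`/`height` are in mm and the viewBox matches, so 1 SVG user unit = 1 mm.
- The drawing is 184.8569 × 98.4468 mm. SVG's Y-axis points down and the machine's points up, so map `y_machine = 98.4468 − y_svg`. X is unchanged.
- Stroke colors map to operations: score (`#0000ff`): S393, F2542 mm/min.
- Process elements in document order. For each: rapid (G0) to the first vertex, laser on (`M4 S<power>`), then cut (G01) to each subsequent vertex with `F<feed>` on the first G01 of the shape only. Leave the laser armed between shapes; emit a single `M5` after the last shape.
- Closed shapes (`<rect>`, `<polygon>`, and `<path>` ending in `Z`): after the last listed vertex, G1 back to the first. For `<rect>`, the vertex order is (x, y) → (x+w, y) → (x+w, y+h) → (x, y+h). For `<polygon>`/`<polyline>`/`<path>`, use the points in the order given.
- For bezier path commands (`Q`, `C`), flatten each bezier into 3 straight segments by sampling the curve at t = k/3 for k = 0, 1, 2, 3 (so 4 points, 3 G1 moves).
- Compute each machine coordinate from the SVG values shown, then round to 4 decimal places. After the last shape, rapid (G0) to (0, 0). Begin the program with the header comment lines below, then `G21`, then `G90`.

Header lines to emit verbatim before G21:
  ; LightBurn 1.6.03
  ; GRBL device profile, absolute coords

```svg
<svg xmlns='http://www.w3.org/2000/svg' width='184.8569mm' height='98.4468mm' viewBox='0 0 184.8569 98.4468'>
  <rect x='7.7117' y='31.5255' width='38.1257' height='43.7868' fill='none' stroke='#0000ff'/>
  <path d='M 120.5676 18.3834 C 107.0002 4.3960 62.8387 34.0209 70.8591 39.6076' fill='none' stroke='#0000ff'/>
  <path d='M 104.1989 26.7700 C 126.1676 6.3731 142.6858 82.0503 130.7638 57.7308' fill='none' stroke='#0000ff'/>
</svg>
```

; LightBurn 1.6.03
; GRBL device profile, absolute coords
G21
G90
G0 X7.7117 Y66.9213
M4 S393
G01 X45.8374 Y66.9213 F2542
G01 X45.8374 Y23.1345
G01 X7.7117 Y23.1345
G01 X7.7117 Y66.9213
G0 X120.5676 Y80.0634
M4 S393
G01 X99.8679 Y82.0189 F2542
G01 X77.1669 Y69.9331
G01 X70.8591 Y58.8392
G0 X104.1989 Y71.6768
M4 S393
G01 X123.4993 Y67.3109 F2542
G01 X134.0572 Y42.4669
G01 X130.7638 Y40.7160
M5
G0 X0.0000 Y0.0000

viewBox `0 0 184.8569 98.4468` with mm width/height → 1 unit = 1 mm. Flip: y_m = 98.4468 − y_svg.

**Shape 1** — `<rect>` rectangle, stroke `#0000ff` → score (S393, F2542). Machine vertices: (7.7117,66.9213) → (45.8374,66.9213) → (45.8374,23.1345) → (7.7117,23.1345) → (7.7117,66.9213). Closed: final G1 returns to the first vertex.

**Shape 2** — `<path>` cubic bezier, stroke `#0000ff` → score (S393, F2542). Control points (SVG): P0=(120.5676,18.3834), P1=(107.0002,4.3960), P2=(62.8387,34.0209), P3=(70.8591,39.6076); sampled at t=k/3. Machine vertices: (120.5676,80.0634) → (99.8679,82.0189) → (77.1669,69.9331) → (70.8591,58.8392). Open path.

**Shape 3** — `<path>` cubic bezier, stroke `#0000ff` → score (S393, F2542). Control points (SVG): P0=(104.1989,26.7700), P1=(126.1676,6.3731), P2=(142.6858,82.0503), P3=(130.7638,57.7308); sampled at t=k/3. Machine vertices: (104.1989,71.6768) → (123.4993,67.3109) → (134.0572,42.4669) → (130.7638,40.7160). Open path.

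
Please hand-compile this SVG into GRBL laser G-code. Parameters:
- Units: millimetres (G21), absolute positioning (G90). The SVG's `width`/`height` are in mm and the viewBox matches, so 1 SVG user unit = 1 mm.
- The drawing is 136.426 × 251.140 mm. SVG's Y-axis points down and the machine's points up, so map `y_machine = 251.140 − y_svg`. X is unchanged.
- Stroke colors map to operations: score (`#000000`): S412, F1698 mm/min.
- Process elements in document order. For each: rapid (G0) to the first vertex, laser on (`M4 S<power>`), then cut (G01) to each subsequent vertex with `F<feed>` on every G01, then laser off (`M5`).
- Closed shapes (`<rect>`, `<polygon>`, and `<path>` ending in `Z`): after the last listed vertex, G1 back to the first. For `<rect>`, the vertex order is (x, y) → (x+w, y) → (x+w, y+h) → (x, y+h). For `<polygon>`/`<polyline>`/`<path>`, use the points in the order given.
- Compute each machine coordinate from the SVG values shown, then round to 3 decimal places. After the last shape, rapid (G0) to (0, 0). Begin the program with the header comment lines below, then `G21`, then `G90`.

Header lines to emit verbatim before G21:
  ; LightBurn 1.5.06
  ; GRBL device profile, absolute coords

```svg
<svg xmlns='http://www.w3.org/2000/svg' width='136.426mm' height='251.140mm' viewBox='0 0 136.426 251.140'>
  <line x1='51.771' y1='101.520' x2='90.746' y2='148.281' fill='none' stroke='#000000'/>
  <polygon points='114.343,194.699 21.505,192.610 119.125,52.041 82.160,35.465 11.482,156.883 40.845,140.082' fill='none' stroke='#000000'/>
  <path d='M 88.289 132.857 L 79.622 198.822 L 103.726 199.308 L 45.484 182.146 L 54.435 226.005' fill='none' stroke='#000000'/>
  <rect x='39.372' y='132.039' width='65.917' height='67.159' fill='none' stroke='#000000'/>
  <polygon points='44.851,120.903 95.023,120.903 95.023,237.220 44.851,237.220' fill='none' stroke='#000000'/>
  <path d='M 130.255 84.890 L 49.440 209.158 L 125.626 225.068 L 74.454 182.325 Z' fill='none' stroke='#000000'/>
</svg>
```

viewBox `0 0 136.426 251.140` with mm width/height → 1 unit = 1 mm. Flip: y_m = 251.140 − y_svg.

**Shape 1** — `<line>` line segment, stroke `#000000` → score (S412, F1698). Machine vertices: (51.771,149.620) → (90.746,102.859). Open path.

**Shape 2** — `<polygon>` closed polygon, stroke `#000000` → score (S412, F1698). Machine vertices: (114.343,56.441) → (21.505,58.530) → (119.125,199.099) → (82.160,215.675) → (11.482,94.257) → (40.845,111.058) → (114.343,56.441). Closed: final G1 returns to the first vertex.

**Shape 3** — `<path>` open polyline, stroke `#000000` → score (S412, F1698). Machine vertices: (88.289,118.283) → (79.622,52.318) → (103.726,51.832) → (45.484,68.994) → (54.435,25.135). Open path.

**Shape 4** — `<rect>` rectangle, stroke `#000000` → score (S412, F1698). Machine vertices: (39.372,119.101) → (105.289,119.101) → (105.289,51.942) → (39.372,51.942) → (39.372,119.101). Closed: final G1 returns to the first vertex.

**Shape 5** — `<polygon>` rectangle, stroke `#000000` → score (S412, F1698). Machine vertices: (44.851,130.237) → (95.023,130.237) → (95.023,13.920) → (44.851,13.920) → (44.851,130.237). Closed: final G1 returns to the first vertex.

**Shape 6** — `<path>` closed polygon, stroke `#000000` → score (S412, F1698). Machine vertices: (130.255,166.250) → (49.440,41.982) → (125.626,26.072) → (74.454,68.815) → (130.255,166.250). Closed: final G1 returns to the first vertex.

; LightBurn 1.5.06
; GRBL device profile, absolute coords
G21
G90
G0 X51.771 Y149.620
M4 S412
G01 X90.746 Y102.859 F1698
M5
G0 X114.343 Y56.441
M4 S412
G01 X21.505 Y58.530 F1698
G01 X119.125 Y199.099 F1698
G01 X82.160 Y215.675 F1698
G01 X11.482 Y94.257 F1698
G01 X40.845 Y111.058 F1698
G01 X114.343 Y56.441 F1698
M5
G0 X88.289 Y118.283
M4 S412
G01 X79.622 Y52.318 F1698
G01 X103.726 Y51.832 F1698
G01 X45.484 Y68.994 F1698
G01 X54.435 Y25.135 F1698
M5
G0 X39.372 Y119.101
M4 S412
G01 X105.289 Y119.101 F1698
G01 X105.289 Y51.942 F1698
G01 X39.372 Y51.942 F1698
G01 X39.372 Y119.101 F1698
M5
G0 X44.851 Y130.237
M4 S412
G01 X95.023 Y130.237 F1698
G01 X95.023 Y13.920 F1698
G01 X44.851 Y13.920 F1698
G01 X44.851 Y130.237 F1698
M5
G0 X130.255 Y166.250
M4 S412
G01 X49.440 Y41.982 F1698
G01 X125.626 Y26.072 F1698
G01 X74.454 Y68.815 F1698
G01 X130.255 Y166.250 F1698
M5
G0 X0.000 Y0.000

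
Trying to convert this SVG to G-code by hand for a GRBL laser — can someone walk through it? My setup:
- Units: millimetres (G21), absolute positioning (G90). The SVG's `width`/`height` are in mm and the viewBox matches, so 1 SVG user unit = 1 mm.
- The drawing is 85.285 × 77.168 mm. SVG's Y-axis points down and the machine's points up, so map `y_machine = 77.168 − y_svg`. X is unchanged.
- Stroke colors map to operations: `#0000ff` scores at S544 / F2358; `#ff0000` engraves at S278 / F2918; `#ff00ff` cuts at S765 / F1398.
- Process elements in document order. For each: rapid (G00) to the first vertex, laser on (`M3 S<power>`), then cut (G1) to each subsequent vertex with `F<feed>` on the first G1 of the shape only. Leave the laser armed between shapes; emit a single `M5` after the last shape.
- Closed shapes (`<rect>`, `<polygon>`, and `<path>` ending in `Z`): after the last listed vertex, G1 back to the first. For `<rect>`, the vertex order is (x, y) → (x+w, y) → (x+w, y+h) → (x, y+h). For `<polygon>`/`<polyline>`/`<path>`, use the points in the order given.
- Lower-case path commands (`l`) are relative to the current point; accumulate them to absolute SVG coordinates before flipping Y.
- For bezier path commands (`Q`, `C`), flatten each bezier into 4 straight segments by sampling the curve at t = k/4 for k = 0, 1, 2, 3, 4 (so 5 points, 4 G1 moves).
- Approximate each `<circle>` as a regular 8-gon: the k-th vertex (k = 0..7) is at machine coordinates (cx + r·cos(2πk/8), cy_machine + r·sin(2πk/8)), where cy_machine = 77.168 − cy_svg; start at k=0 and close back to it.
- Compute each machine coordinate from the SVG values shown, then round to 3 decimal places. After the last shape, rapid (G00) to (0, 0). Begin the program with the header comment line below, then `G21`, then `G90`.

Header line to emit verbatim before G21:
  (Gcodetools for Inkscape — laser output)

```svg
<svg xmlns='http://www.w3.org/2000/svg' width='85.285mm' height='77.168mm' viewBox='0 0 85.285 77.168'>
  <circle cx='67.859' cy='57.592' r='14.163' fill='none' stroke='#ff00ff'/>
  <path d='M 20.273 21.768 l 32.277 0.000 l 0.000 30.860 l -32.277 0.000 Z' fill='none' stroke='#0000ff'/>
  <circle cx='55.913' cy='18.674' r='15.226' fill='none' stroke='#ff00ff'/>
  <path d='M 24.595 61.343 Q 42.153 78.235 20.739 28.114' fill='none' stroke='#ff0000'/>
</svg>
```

(Gcodetools for Inkscape — laser output)
G21
G90
G00 X82.022 Y19.576
M3 S765
G1 X77.874 Y29.591 F1398
G1 X67.859 Y33.739
G1 X57.844 Y29.591
G1 X53.696 Y19.576
G1 X57.844 Y9.561
G1 X67.859 Y5.413
G1 X77.874 Y9.561
G1 X82.022 Y19.576
G00 X20.273 Y55.400
M3 S544
G1 X52.550 Y55.400 F2358
G1 X52.550 Y24.540
G1 X20.273 Y24.540
G1 X20.273 Y55.400
G00 X71.139 Y58.494
M3 S765
G1 X66.679 Y69.260 F1398
G1 X55.913 Y73.720
G1 X45.147 Y69.260
G1 X40.687 Y58.494
G1 X45.147 Y47.728
G1 X55.913 Y43.268
G1 X66.679 Y47.728
G1 X71.139 Y58.494
G00 X24.595 Y15.825
M3 S278
G1 X30.938 Y11.567 F2918
G1 X32.410 Y15.686
G1 X29.010 Y28.182
G1 X20.739 Y49.054
M5
G00 X0.000 Y0.000

Since the viewBox matches the mm dimensions, user units are millimetres directly. The only transform is the Y-flip y_m = 77.168 − y_svg.

Shape 1 is a circle drawn with `<circle>`. Its stroke #ff00ff means cut at S765, F1398. After flipping Y the toolpath is (82.022,19.576) → (77.874,29.591) → (67.859,33.739) → (57.844,29.591) → (53.696,19.576) → (57.844,9.561) → (67.859,5.413) → (77.874,9.561) → (82.022,19.576), returning to the start.

Shape 2 is a rectangle drawn with `<path>`. Its stroke #0000ff means score at S544, F2358. After flipping Y the toolpath is (20.273,55.400) → (52.550,55.400) → (52.550,24.540) → (20.273,24.540) → (20.273,55.400), returning to the start.

Shape 3 is a circle drawn with `<circle>`. Its stroke #ff00ff means cut at S765, F1398. After flipping Y the toolpath is (71.139,58.494) → (66.679,69.260) → (55.913,73.720) → (45.147,69.260) → (40.687,58.494) → (45.147,47.728) → (55.913,43.268) → (66.679,47.728) → (71.139,58.494), returning to the start.

Shape 4 is a quadratic bezier drawn with `<path>`. Its stroke #ff0000 means engrave at S278, F2918. After flipping Y the toolpath is (24.595,15.825) → (30.938,11.567) → (32.410,15.686) → (29.010,28.182) → (20.739,49.054).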